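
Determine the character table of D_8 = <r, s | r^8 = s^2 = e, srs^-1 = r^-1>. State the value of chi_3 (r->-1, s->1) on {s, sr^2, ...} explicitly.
Conjugacy classes: {e} of size 1, {r^4} of size 1, {r^1, r^7} of size 2, {r^2, r^6} of size 2, {r^3, r^5} of size 2, {s, sr^2, ...} of size 4, {sr, sr^3, ...} of size 4.
Character table:
  irrep \ class              {e} (size 1)  {r^4} (size 1)  {r^1, r^7} (size 2)  {r^2, r^6} (size 2)  {r^3, r^5} (size 2)  {s, sr^2, ...} (size 4)  {sr, sr^3, ...} (size 4)
  chi_1 (triv)               1             1               1                    1                    1                    1                        1                       
  chi_2 (sign: r->1, s->-1)  1             1               1                    1                    1                    -1                       -1                      
  chi_3 (r->-1, s->1)        1             1               -1                   1                    -1                   1                        -1                      
  chi_4 (r->-1, s->-1)       1             1               -1                   1                    -1                   -1                       1                       
  chi_5 (2d, j=1)            2             -2              sqrt(2)              0                    -sqrt(2)             0                        0                       
  chi_6 (2d, j=2)            2             2               0                    -2                   0                    0                        0                       
  chi_7 (2d, j=3)            2             -2              -sqrt(2)             0                    sqrt(2)              0                        0                       

Spot check: chi_3 (r->-1, s->1) on {s, sr^2, ...} = 1.

Argument: D_8 has order 2*8 = 16 with 7 conjugacy classes, hence 7 irreducibles. Sum of squared dims 1 + 1 + 1 + 1 + 4 + 4 + 4 = 16 = |G|. Linear characters come from the abelianisation; the 2-dimensional irreps have character r^k -> 2*cos(2*pi*j*k/8), reflections -> 0.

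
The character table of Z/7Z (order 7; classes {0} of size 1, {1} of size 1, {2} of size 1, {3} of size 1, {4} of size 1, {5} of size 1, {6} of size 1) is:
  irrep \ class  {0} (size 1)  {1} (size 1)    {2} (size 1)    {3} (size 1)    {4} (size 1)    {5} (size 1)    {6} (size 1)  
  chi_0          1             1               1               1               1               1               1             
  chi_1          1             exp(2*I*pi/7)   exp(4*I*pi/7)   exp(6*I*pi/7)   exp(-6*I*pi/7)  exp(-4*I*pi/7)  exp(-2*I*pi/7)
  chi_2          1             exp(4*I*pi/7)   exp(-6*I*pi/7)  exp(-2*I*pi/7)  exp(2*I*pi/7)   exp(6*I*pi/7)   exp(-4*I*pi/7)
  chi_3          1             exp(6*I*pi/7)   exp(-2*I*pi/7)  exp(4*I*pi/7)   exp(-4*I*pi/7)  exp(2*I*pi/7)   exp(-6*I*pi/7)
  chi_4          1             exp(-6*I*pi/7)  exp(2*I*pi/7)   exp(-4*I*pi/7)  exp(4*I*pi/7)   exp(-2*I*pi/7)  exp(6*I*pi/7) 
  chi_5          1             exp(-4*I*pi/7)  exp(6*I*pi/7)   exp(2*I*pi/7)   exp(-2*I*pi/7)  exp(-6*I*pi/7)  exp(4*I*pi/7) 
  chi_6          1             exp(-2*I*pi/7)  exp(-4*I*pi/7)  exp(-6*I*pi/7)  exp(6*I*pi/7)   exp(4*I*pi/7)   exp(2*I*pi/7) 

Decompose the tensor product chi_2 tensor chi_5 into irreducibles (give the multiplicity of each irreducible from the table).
chi_2 tensor chi_5 = chi_0 (all other irreducibles have multiplicity 0).

Derivation: The character of a tensor product is the pointwise product (chi_2 * chi_5)(C) = chi_2(C) * chi_5(C):
  {0}: (1)*(1), {1}: (exp(4*I*pi/7))*(exp(-4*I*pi/7)), {2}: (exp(-6*I*pi/7))*(exp(6*I*pi/7)), {3}: (exp(-2*I*pi/7))*(exp(2*I*pi/7)), {4}: (exp(2*I*pi/7))*(exp(-2*I*pi/7)), {5}: (exp(6*I*pi/7))*(exp(-6*I*pi/7)), {6}: (exp(-4*I*pi/7))*(exp(4*I*pi/7))
so (chi_2 * chi_5) takes values
  {0} -> 1, {1} -> 1, {2} -> 1, {3} -> 1, {4} -> 1, {5} -> 1, {6} -> 1.
Now take the inner product of this character with each irreducible chi from the table, <chi_2*chi_5, chi> = (1/7) sum_C |C| (chi_2*chi_5)(C) conj(chi(C)):
  <chi_2*chi_5, chi_0> = (1/7)[1*(1)*conj(1) + 1*(1)*conj(1) + 1*(1)*conj(1) + 1*(1)*conj(1) + 1*(1)*conj(1) + 1*(1)*conj(1) + 1*(1)*conj(1)]
      = (1/7)[(1) + (1) + (1) + (1) + (1) + (1) + (1)] = 7/7 = 1
  <chi_2*chi_5, chi_1> = (1/7)[1*(1)*conj(1) + 1*(1)*conj(exp(2*I*pi/7)) + 1*(1)*conj(exp(4*I*pi/7)) + 1*(1)*conj(exp(6*I*pi/7)) + 1*(1)*conj(exp(-6*I*pi/7)) + 1*(1)*conj(exp(-4*I*pi/7)) + 1*(1)*conj(exp(-2*I*pi/7))]
      = (1/7)[(1) + (exp(-2*I*pi/7)) + (exp(-4*I*pi/7)) + (exp(-6*I*pi/7)) + (exp(6*I*pi/7)) + (exp(4*I*pi/7)) + (exp(2*I*pi/7))] = 0/7 = 0
  <chi_2*chi_5, chi_2> = (1/7)[1*(1)*conj(1) + 1*(1)*conj(exp(4*I*pi/7)) + 1*(1)*conj(exp(-6*I*pi/7)) + 1*(1)*conj(exp(-2*I*pi/7)) + 1*(1)*conj(exp(2*I*pi/7)) + 1*(1)*conj(exp(6*I*pi/7)) + 1*(1)*conj(exp(-4*I*pi/7))]
      = (1/7)[(1) + (exp(-4*I*pi/7)) + (exp(6*I*pi/7)) + (exp(2*I*pi/7)) + (exp(-2*I*pi/7)) + (exp(-6*I*pi/7)) + (exp(4*I*pi/7))] = 0/7 = 0
  <chi_2*chi_5, chi_3> = (1/7)[1*(1)*conj(1) + 1*(1)*conj(exp(6*I*pi/7)) + 1*(1)*conj(exp(-2*I*pi/7)) + 1*(1)*conj(exp(4*I*pi/7)) + 1*(1)*conj(exp(-4*I*pi/7)) + 1*(1)*conj(exp(2*I*pi/7)) + 1*(1)*conj(exp(-6*I*pi/7))]
      = (1/7)[(1) + (exp(-6*I*pi/7)) + (exp(2*I*pi/7)) + (exp(-4*I*pi/7)) + (exp(4*I*pi/7)) + (exp(-2*I*pi/7)) + (exp(6*I*pi/7))] = 0/7 = 0
  <chi_2*chi_5, chi_4> = (1/7)[1*(1)*conj(1) + 1*(1)*conj(exp(-6*I*pi/7)) + 1*(1)*conj(exp(2*I*pi/7)) + 1*(1)*conj(exp(-4*I*pi/7)) + 1*(1)*conj(exp(4*I*pi/7)) + 1*(1)*conj(exp(-2*I*pi/7)) + 1*(1)*conj(exp(6*I*pi/7))]
      = (1/7)[(1) + (exp(6*I*pi/7)) + (exp(-2*I*pi/7)) + (exp(4*I*pi/7)) + (exp(-4*I*pi/7)) + (exp(2*I*pi/7)) + (exp(-6*I*pi/7))] = 0/7 = 0
  <chi_2*chi_5, chi_5> = (1/7)[1*(1)*conj(1) + 1*(1)*conj(exp(-4*I*pi/7)) + 1*(1)*conj(exp(6*I*pi/7)) + 1*(1)*conj(exp(2*I*pi/7)) + 1*(1)*conj(exp(-2*I*pi/7)) + 1*(1)*conj(exp(-6*I*pi/7)) + 1*(1)*conj(exp(4*I*pi/7))]
      = (1/7)[(1) + (exp(4*I*pi/7)) + (exp(-6*I*pi/7)) + (exp(-2*I*pi/7)) + (exp(2*I*pi/7)) + (exp(6*I*pi/7)) + (exp(-4*I*pi/7))] = 0/7 = 0
  <chi_2*chi_5, chi_6> = (1/7)[1*(1)*conj(1) + 1*(1)*conj(exp(-2*I*pi/7)) + 1*(1)*conj(exp(-4*I*pi/7)) + 1*(1)*conj(exp(-6*I*pi/7)) + 1*(1)*conj(exp(6*I*pi/7)) + 1*(1)*conj(exp(4*I*pi/7)) + 1*(1)*conj(exp(2*I*pi/7))]
      = (1/7)[(1) + (exp(2*I*pi/7)) + (exp(4*I*pi/7)) + (exp(6*I*pi/7)) + (exp(-6*I*pi/7)) + (exp(-4*I*pi/7)) + (exp(-2*I*pi/7))] = 0/7 = 0
(Exp terms are combined using exp(i*s)*conj(exp(i*t)) = exp(i*(s-t)), and sums of them are collapsed using the identity that for every m > 1 the m distinct m-th roots of unity sum to 0, e.g. 1 + exp(2*I*pi/3) + exp(-2*I*pi/3) = 0.)
Hence the multiplicities are chi_0: 1. Dimension check: dim(chi_2)*dim(chi_5) = 1*1 = 1 and sum (mult * dim) = 1*1 = 1.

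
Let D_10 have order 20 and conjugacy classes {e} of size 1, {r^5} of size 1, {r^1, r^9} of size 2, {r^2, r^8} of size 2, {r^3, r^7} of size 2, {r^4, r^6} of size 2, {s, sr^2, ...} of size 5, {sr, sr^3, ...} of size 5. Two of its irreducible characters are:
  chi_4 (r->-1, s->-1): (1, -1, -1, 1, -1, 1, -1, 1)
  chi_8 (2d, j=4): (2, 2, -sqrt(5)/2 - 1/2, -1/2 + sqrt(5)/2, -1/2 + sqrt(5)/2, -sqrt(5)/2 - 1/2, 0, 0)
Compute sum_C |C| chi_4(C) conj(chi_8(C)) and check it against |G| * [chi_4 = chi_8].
Sum = 0; so <chi_4, chi_8> = 0 (distinct irreducibles are orthogonal).

Explanation: Compute term by term over conjugacy classes (|C| * chi_4(C) * conj(chi_8(C))):
  1*(1)*conj(2) + 1*(-1)*conj(2) + 2*(-1)*conj(-sqrt(5)/2 - 1/2) + 2*(1)*conj(-1/2 + sqrt(5)/2) + 2*(-1)*conj(-1/2 + sqrt(5)/2) + 2*(1)*conj(-sqrt(5)/2 - 1/2) + 5*(-1)*conj(0) + 5*(1)*conj(0)
  = (2) + (-2) + (1 + sqrt(5)) + (-1 + sqrt(5)) + (1 - sqrt(5)) + (-sqrt(5) - 1) + (0) + (0)
  = 0.
Dividing by |G| = 20 gives 0/20 = 0, matching the row-orthogonality relation <chi_4, chi_8> = [chi_4 = chi_8].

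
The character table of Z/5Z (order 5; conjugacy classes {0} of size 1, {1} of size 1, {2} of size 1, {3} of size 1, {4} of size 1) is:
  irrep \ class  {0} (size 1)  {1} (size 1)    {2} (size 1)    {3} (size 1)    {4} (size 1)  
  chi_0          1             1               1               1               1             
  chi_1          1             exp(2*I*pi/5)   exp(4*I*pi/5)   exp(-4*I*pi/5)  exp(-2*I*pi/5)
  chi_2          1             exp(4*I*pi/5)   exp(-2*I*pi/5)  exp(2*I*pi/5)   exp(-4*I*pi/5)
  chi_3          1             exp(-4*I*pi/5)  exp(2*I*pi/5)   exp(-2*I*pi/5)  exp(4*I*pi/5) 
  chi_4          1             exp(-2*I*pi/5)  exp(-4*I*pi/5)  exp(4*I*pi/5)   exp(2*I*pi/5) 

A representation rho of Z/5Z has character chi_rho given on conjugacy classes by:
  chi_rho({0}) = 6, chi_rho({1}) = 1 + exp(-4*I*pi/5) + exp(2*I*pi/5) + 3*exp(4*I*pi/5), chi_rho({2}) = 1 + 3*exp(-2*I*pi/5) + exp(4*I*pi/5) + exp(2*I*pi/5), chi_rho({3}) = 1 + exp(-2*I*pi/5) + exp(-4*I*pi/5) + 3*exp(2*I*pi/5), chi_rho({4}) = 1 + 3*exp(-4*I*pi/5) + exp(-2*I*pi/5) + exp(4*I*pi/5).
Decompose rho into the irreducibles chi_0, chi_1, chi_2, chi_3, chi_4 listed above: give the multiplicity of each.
Multiplicities: chi_0: 1, chi_1: 1, chi_2: 3, chi_3: 1, chi_4: 0.

Solution. Use <chi_rho, chi> = (1/|G|) sum_C |C| * chi_rho(C) * conj(chi(C)) with |G| = 5 for each irreducible chi in the table:
  <chi_rho, chi_0> = (1/5)[1*(6)*conj(1) + 1*(1 + exp(-4*I*pi/5) + exp(2*I*pi/5) + 3*exp(4*I*pi/5))*conj(1) + 1*(1 + 3*exp(-2*I*pi/5) + exp(4*I*pi/5) + exp(2*I*pi/5))*conj(1) + 1*(1 + exp(-2*I*pi/5) + exp(-4*I*pi/5) + 3*exp(2*I*pi/5))*conj(1) + 1*(1 + 3*exp(-4*I*pi/5) + exp(-2*I*pi/5) + exp(4*I*pi/5))*conj(1)]
      = (1/5)[(6) + (1 + exp(-4*I*pi/5) + exp(2*I*pi/5) + 3*exp(4*I*pi/5)) + (1 + 3*exp(-2*I*pi/5) + exp(4*I*pi/5) + exp(2*I*pi/5)) + (1 + exp(-2*I*pi/5) + exp(-4*I*pi/5) + 3*exp(2*I*pi/5)) + (1 + 3*exp(-4*I*pi/5) + exp(-2*I*pi/5) + exp(4*I*pi/5))] = 5/5 = 1
  <chi_rho, chi_1> = (1/5)[1*(6)*conj(1) + 1*(1 + exp(-4*I*pi/5) + exp(2*I*pi/5) + 3*exp(4*I*pi/5))*conj(exp(2*I*pi/5)) + 1*(1 + 3*exp(-2*I*pi/5) + exp(4*I*pi/5) + exp(2*I*pi/5))*conj(exp(4*I*pi/5)) + 1*(1 + exp(-2*I*pi/5) + exp(-4*I*pi/5) + 3*exp(2*I*pi/5))*conj(exp(-4*I*pi/5)) + 1*(1 + 3*exp(-4*I*pi/5) + exp(-2*I*pi/5) + exp(4*I*pi/5))*conj(exp(-2*I*pi/5))]
      = (1/5)[(6) + (1 + exp(-2*I*pi/5) + exp(4*I*pi/5) + 3*exp(2*I*pi/5)) + (1 + exp(-2*I*pi/5) + exp(-4*I*pi/5) + 3*exp(4*I*pi/5)) + (1 + 3*exp(-4*I*pi/5) + exp(4*I*pi/5) + exp(2*I*pi/5)) + (1 + 3*exp(-2*I*pi/5) + exp(-4*I*pi/5) + exp(2*I*pi/5))] = 5/5 = 1
  <chi_rho, chi_2> = (1/5)[1*(6)*conj(1) + 1*(1 + exp(-4*I*pi/5) + exp(2*I*pi/5) + 3*exp(4*I*pi/5))*conj(exp(4*I*pi/5)) + 1*(1 + 3*exp(-2*I*pi/5) + exp(4*I*pi/5) + exp(2*I*pi/5))*conj(exp(-2*I*pi/5)) + 1*(1 + exp(-2*I*pi/5) + exp(-4*I*pi/5) + 3*exp(2*I*pi/5))*conj(exp(2*I*pi/5)) + 1*(1 + 3*exp(-4*I*pi/5) + exp(-2*I*pi/5) + exp(4*I*pi/5))*conj(exp(-4*I*pi/5))]
      = (1/5)[(6) + (3 + exp(-2*I*pi/5) + exp(-4*I*pi/5) + exp(2*I*pi/5)) + (3 + exp(-4*I*pi/5) + exp(4*I*pi/5) + exp(2*I*pi/5)) + (3 + exp(-2*I*pi/5) + exp(-4*I*pi/5) + exp(4*I*pi/5)) + (3 + exp(-2*I*pi/5) + exp(4*I*pi/5) + exp(2*I*pi/5))] = 15/5 = 3
  <chi_rho, chi_3> = (1/5)[1*(6)*conj(1) + 1*(1 + exp(-4*I*pi/5) + exp(2*I*pi/5) + 3*exp(4*I*pi/5))*conj(exp(-4*I*pi/5)) + 1*(1 + 3*exp(-2*I*pi/5) + exp(4*I*pi/5) + exp(2*I*pi/5))*conj(exp(2*I*pi/5)) + 1*(1 + exp(-2*I*pi/5) + exp(-4*I*pi/5) + 3*exp(2*I*pi/5))*conj(exp(-2*I*pi/5)) + 1*(1 + 3*exp(-4*I*pi/5) + exp(-2*I*pi/5) + exp(4*I*pi/5))*conj(exp(4*I*pi/5))]
      = (1/5)[(6) + (1 + 3*exp(-2*I*pi/5) + exp(-4*I*pi/5) + exp(4*I*pi/5)) + (1 + 3*exp(-4*I*pi/5) + exp(-2*I*pi/5) + exp(2*I*pi/5)) + (1 + exp(-2*I*pi/5) + exp(2*I*pi/5) + 3*exp(4*I*pi/5)) + (1 + exp(-4*I*pi/5) + exp(4*I*pi/5) + 3*exp(2*I*pi/5))] = 5/5 = 1
  <chi_rho, chi_4> = (1/5)[1*(6)*conj(1) + 1*(1 + exp(-4*I*pi/5) + exp(2*I*pi/5) + 3*exp(4*I*pi/5))*conj(exp(-2*I*pi/5)) + 1*(1 + 3*exp(-2*I*pi/5) + exp(4*I*pi/5) + exp(2*I*pi/5))*conj(exp(-4*I*pi/5)) + 1*(1 + exp(-2*I*pi/5) + exp(-4*I*pi/5) + 3*exp(2*I*pi/5))*conj(exp(4*I*pi/5)) + 1*(1 + 3*exp(-4*I*pi/5) + exp(-2*I*pi/5) + exp(4*I*pi/5))*conj(exp(2*I*pi/5))]
      = (1/5)[(6) + (3*exp(-4*I*pi/5) + exp(-2*I*pi/5) + exp(4*I*pi/5) + exp(2*I*pi/5)) + (exp(-2*I*pi/5) + exp(-4*I*pi/5) + exp(4*I*pi/5) + 3*exp(2*I*pi/5)) + (3*exp(-2*I*pi/5) + exp(-4*I*pi/5) + exp(4*I*pi/5) + exp(2*I*pi/5)) + (exp(-2*I*pi/5) + exp(-4*I*pi/5) + exp(2*I*pi/5) + 3*exp(4*I*pi/5))] = 0/5 = 0
(Exp terms are combined using exp(i*s)*conj(exp(i*t)) = exp(i*(s-t)), and sums of them are collapsed using the identity that for every m > 1 the m distinct m-th roots of unity sum to 0, e.g. 1 + exp(2*I*pi/3) + exp(-2*I*pi/3) = 0.)
Dimension check: dim(rho) = sum (mult * dim) = 1*1 + 1*1 + 3*1 + 1*1 + 0*1 = 6 = chi_rho(e) = 6.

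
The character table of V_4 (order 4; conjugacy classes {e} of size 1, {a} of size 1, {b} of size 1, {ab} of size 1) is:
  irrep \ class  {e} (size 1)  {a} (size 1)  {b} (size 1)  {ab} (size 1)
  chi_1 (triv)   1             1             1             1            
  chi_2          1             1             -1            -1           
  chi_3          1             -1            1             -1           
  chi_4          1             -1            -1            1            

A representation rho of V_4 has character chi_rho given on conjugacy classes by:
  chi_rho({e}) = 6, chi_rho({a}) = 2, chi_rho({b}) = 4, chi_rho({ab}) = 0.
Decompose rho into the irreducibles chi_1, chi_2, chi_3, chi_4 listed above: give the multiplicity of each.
Multiplicities: chi_1: 3, chi_2: 1, chi_3: 2, chi_4: 0.

Proof sketch: Use <chi_rho, chi> = (1/|G|) sum_C |C| * chi_rho(C) * conj(chi(C)) with |G| = 4 for each irreducible chi in the table:
  <chi_rho, chi_1> = (1/4)[1*(6)*conj(1) + 1*(2)*conj(1) + 1*(4)*conj(1) + 1*(0)*conj(1)]
      = (1/4)[(6) + (2) + (4) + (0)] = 12/4 = 3
  <chi_rho, chi_2> = (1/4)[1*(6)*conj(1) + 1*(2)*conj(1) + 1*(4)*conj(-1) + 1*(0)*conj(-1)]
      = (1/4)[(6) + (2) + (-4) + (0)] = 4/4 = 1
  <chi_rho, chi_3> = (1/4)[1*(6)*conj(1) + 1*(2)*conj(-1) + 1*(4)*conj(1) + 1*(0)*conj(-1)]
      = (1/4)[(6) + (-2) + (4) + (0)] = 8/4 = 2
  <chi_rho, chi_4> = (1/4)[1*(6)*conj(1) + 1*(2)*conj(-1) + 1*(4)*conj(-1) + 1*(0)*conj(1)]
      = (1/4)[(6) + (-2) + (-4) + (0)] = 0/4 = 0
Dimension check: dim(rho) = sum (mult * dim) = 3*1 + 1*1 + 2*1 + 0*1 = 6 = chi_rho(e) = 6.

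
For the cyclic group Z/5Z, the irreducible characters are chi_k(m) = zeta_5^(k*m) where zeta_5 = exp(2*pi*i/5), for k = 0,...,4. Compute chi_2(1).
chi_2(1) = zeta_5^2 = exp(4*I*pi/5)

Derivation: chi_2(1) = zeta_5^(2*1) = zeta_5^2. Since zeta_5^5 = 1, this equals zeta_5^2 = exp(2*pi*i*2/5) = exp(4*I*pi/5).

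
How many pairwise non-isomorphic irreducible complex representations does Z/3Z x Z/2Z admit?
6

Justification: The number of irreducible complex representations of a finite group equals its number of conjugacy classes. Z/3Z x Z/2Z is abelian of order 6, so every element is its own conjugacy class: 6 classes, so Z/3Z x Z/2Z (order 6) has exactly 6 irreducible complex representations.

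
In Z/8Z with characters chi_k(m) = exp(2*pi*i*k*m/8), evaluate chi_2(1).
chi_2(1) = zeta_8^2 = I

Argument: chi_2(1) = zeta_8^(2*1) = zeta_8^2. Since zeta_8^8 = 1, this equals zeta_8^2 = exp(2*pi*i*2/8) = I.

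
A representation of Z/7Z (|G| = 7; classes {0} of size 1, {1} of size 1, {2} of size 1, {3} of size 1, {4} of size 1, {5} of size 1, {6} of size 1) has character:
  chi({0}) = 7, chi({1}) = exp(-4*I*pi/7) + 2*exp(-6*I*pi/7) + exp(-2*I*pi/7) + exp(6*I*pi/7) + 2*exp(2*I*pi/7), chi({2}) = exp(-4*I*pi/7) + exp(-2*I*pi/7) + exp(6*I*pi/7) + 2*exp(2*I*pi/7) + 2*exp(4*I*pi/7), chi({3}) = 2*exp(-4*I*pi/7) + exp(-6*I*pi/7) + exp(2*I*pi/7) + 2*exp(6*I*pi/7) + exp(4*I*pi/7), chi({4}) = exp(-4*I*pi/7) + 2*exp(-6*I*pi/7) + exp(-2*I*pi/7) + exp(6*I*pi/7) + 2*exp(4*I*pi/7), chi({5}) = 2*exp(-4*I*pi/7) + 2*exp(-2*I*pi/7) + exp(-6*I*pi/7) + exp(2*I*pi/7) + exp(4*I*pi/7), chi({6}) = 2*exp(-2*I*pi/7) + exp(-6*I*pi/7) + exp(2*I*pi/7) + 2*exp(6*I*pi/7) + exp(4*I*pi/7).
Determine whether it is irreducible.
Not irreducible (reducible): <chi, chi> = 11 > 1.

Solution. <chi, chi> = (1/|G|) sum_C |C| * |chi(C)|^2 = (1/7)[1*|7|^2 + 1*|exp(-4*I*pi/7) + 2*exp(-6*I*pi/7) + exp(-2*I*pi/7) + exp(6*I*pi/7) + 2*exp(2*I*pi/7)|^2 + 1*|exp(-4*I*pi/7) + exp(-2*I*pi/7) + exp(6*I*pi/7) + 2*exp(2*I*pi/7) + 2*exp(4*I*pi/7)|^2 + 1*|2*exp(-4*I*pi/7) + exp(-6*I*pi/7) + exp(2*I*pi/7) + 2*exp(6*I*pi/7) + exp(4*I*pi/7)|^2 + 1*|exp(-4*I*pi/7) + 2*exp(-6*I*pi/7) + exp(-2*I*pi/7) + exp(6*I*pi/7) + 2*exp(4*I*pi/7)|^2 + 1*|2*exp(-4*I*pi/7) + 2*exp(-2*I*pi/7) + exp(-6*I*pi/7) + exp(2*I*pi/7) + exp(4*I*pi/7)|^2 + 1*|2*exp(-2*I*pi/7) + exp(-6*I*pi/7) + exp(2*I*pi/7) + 2*exp(6*I*pi/7) + exp(4*I*pi/7)|^2]
  = (1/7)[(49) + (11 + 7*exp(-4*I*pi/7) + 5*exp(-2*I*pi/7) + 7*exp(-6*I*pi/7) + 7*exp(6*I*pi/7) + 5*exp(2*I*pi/7) + 7*exp(4*I*pi/7)) + (11 + 7*exp(-2*I*pi/7) + 5*exp(-4*I*pi/7) + 7*exp(-6*I*pi/7) + 7*exp(6*I*pi/7) + 5*exp(4*I*pi/7) + 7*exp(2*I*pi/7)) + (11 + 7*exp(-4*I*pi/7) + 7*exp(-2*I*pi/7) + 5*exp(-6*I*pi/7) + 5*exp(6*I*pi/7) + 7*exp(2*I*pi/7) + 7*exp(4*I*pi/7)) + (11 + 7*exp(-4*I*pi/7) + 7*exp(-2*I*pi/7) + 5*exp(-6*I*pi/7) + 5*exp(6*I*pi/7) + 7*exp(2*I*pi/7) + 7*exp(4*I*pi/7)) + (11 + 7*exp(-2*I*pi/7) + 5*exp(-4*I*pi/7) + 7*exp(-6*I*pi/7) + 7*exp(6*I*pi/7) + 5*exp(4*I*pi/7) + 7*exp(2*I*pi/7)) + (11 + 7*exp(-4*I*pi/7) + 5*exp(-2*I*pi/7) + 7*exp(-6*I*pi/7) + 7*exp(6*I*pi/7) + 5*exp(2*I*pi/7) + 7*exp(4*I*pi/7))] = 77/7 = 11.
(Exp terms are combined using exp(i*s)*conj(exp(i*t)) = exp(i*(s-t)), and sums of them are collapsed using the identity that for every m > 1 the m distinct m-th roots of unity sum to 0, e.g. 1 + exp(2*I*pi/3) + exp(-2*I*pi/3) = 0.)
A character is irreducible iff <chi, chi> = 1, so this representation is reducible.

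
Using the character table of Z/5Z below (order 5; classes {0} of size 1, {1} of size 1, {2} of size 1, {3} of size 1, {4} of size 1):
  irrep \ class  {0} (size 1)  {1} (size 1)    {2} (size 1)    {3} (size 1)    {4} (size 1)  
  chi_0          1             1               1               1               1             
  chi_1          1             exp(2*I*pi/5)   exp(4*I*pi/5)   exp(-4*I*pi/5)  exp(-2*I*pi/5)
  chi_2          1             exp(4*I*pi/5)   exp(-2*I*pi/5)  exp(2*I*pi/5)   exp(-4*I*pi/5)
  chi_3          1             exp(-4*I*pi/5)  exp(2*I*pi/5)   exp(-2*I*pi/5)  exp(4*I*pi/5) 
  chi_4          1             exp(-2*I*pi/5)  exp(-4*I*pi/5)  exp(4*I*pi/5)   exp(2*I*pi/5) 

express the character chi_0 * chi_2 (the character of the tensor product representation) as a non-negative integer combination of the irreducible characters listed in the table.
chi_0 tensor chi_2 = chi_2 (all other irreducibles have multiplicity 0).

Explanation: The character of a tensor product is the pointwise product (chi_0 * chi_2)(C) = chi_0(C) * chi_2(C):
  {0}: (1)*(1), {1}: (1)*(exp(4*I*pi/5)), {2}: (1)*(exp(-2*I*pi/5)), {3}: (1)*(exp(2*I*pi/5)), {4}: (1)*(exp(-4*I*pi/5))
so (chi_0 * chi_2) takes values
  {0} -> 1, {1} -> exp(4*I*pi/5), {2} -> exp(-2*I*pi/5), {3} -> exp(2*I*pi/5), {4} -> exp(-4*I*pi/5).
Now take the inner product of this character with each irreducible chi from the table, <chi_0*chi_2, chi> = (1/5) sum_C |C| (chi_0*chi_2)(C) conj(chi(C)):
  <chi_0*chi_2, chi_0> = (1/5)[1*(1)*conj(1) + 1*(exp(4*I*pi/5))*conj(1) + 1*(exp(-2*I*pi/5))*conj(1) + 1*(exp(2*I*pi/5))*conj(1) + 1*(exp(-4*I*pi/5))*conj(1)]
      = (1/5)[(1) + (exp(4*I*pi/5)) + (exp(-2*I*pi/5)) + (exp(2*I*pi/5)) + (exp(-4*I*pi/5))] = 0/5 = 0
  <chi_0*chi_2, chi_1> = (1/5)[1*(1)*conj(1) + 1*(exp(4*I*pi/5))*conj(exp(2*I*pi/5)) + 1*(exp(-2*I*pi/5))*conj(exp(4*I*pi/5)) + 1*(exp(2*I*pi/5))*conj(exp(-4*I*pi/5)) + 1*(exp(-4*I*pi/5))*conj(exp(-2*I*pi/5))]
      = (1/5)[(1) + (exp(2*I*pi/5)) + (exp(4*I*pi/5)) + (exp(-4*I*pi/5)) + (exp(-2*I*pi/5))] = 0/5 = 0
  <chi_0*chi_2, chi_2> = (1/5)[1*(1)*conj(1) + 1*(exp(4*I*pi/5))*conj(exp(4*I*pi/5)) + 1*(exp(-2*I*pi/5))*conj(exp(-2*I*pi/5)) + 1*(exp(2*I*pi/5))*conj(exp(2*I*pi/5)) + 1*(exp(-4*I*pi/5))*conj(exp(-4*I*pi/5))]
      = (1/5)[(1) + (1) + (1) + (1) + (1)] = 5/5 = 1
  <chi_0*chi_2, chi_3> = (1/5)[1*(1)*conj(1) + 1*(exp(4*I*pi/5))*conj(exp(-4*I*pi/5)) + 1*(exp(-2*I*pi/5))*conj(exp(2*I*pi/5)) + 1*(exp(2*I*pi/5))*conj(exp(-2*I*pi/5)) + 1*(exp(-4*I*pi/5))*conj(exp(4*I*pi/5))]
      = (1/5)[(1) + (exp(-2*I*pi/5)) + (exp(-4*I*pi/5)) + (exp(4*I*pi/5)) + (exp(2*I*pi/5))] = 0/5 = 0
  <chi_0*chi_2, chi_4> = (1/5)[1*(1)*conj(1) + 1*(exp(4*I*pi/5))*conj(exp(-2*I*pi/5)) + 1*(exp(-2*I*pi/5))*conj(exp(-4*I*pi/5)) + 1*(exp(2*I*pi/5))*conj(exp(4*I*pi/5)) + 1*(exp(-4*I*pi/5))*conj(exp(2*I*pi/5))]
      = (1/5)[(1) + (exp(-4*I*pi/5)) + (exp(2*I*pi/5)) + (exp(-2*I*pi/5)) + (exp(4*I*pi/5))] = 0/5 = 0
(Exp terms are combined using exp(i*s)*conj(exp(i*t)) = exp(i*(s-t)), and sums of them are collapsed using the identity that for every m > 1 the m distinct m-th roots of unity sum to 0, e.g. 1 + exp(2*I*pi/3) + exp(-2*I*pi/3) = 0.)
Hence the multiplicities are chi_2: 1. Dimension check: dim(chi_0)*dim(chi_2) = 1*1 = 1 and sum (mult * dim) = 1*1 = 1.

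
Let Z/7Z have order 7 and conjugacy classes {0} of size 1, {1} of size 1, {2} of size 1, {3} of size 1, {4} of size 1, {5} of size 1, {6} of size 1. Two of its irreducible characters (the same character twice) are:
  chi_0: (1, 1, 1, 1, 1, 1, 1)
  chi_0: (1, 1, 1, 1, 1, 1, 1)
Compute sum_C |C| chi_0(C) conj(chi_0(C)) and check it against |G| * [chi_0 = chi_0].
Sum = 7 = |G| = 7; so <chi_0, chi_0> = 1 (norm-1 confirms irreducibility).

Why: Compute term by term over conjugacy classes (|C| * chi_0(C) * conj(chi_0(C))):
  1*(1)*conj(1) + 1*(1)*conj(1) + 1*(1)*conj(1) + 1*(1)*conj(1) + 1*(1)*conj(1) + 1*(1)*conj(1) + 1*(1)*conj(1)
  = (1) + (1) + (1) + (1) + (1) + (1) + (1)
  = 7.
(Exp terms are combined using exp(i*s)*conj(exp(i*t)) = exp(i*(s-t)), and sums of them are collapsed using the identity that for every m > 1 the m distinct m-th roots of unity sum to 0, e.g. 1 + exp(2*I*pi/3) + exp(-2*I*pi/3) = 0.)
Dividing by |G| = 7 gives 7/7 = 1, matching the row-orthogonality relation <chi_0, chi_0> = [chi_0 = chi_0].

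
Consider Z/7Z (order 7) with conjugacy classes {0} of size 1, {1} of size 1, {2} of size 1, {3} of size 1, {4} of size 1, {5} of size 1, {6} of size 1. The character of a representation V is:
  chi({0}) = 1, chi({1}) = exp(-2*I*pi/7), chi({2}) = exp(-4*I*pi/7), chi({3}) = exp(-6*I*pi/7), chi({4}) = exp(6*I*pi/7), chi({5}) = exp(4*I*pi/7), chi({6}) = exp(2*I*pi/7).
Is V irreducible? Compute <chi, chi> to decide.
Irreducible: <chi, chi> = 1.

Working: <chi, chi> = (1/|G|) sum_C |C| * |chi(C)|^2 = (1/7)[1*|1|^2 + 1*|exp(-2*I*pi/7)|^2 + 1*|exp(-4*I*pi/7)|^2 + 1*|exp(-6*I*pi/7)|^2 + 1*|exp(6*I*pi/7)|^2 + 1*|exp(4*I*pi/7)|^2 + 1*|exp(2*I*pi/7)|^2]
  = (1/7)[(1) + (1) + (1) + (1) + (1) + (1) + (1)] = 7/7 = 1.
(Exp terms are combined using exp(i*s)*conj(exp(i*t)) = exp(i*(s-t)), and sums of them are collapsed using the identity that for every m > 1 the m distinct m-th roots of unity sum to 0, e.g. 1 + exp(2*I*pi/3) + exp(-2*I*pi/3) = 0.)
A character is irreducible iff <chi, chi> = 1, so this representation is irreducible.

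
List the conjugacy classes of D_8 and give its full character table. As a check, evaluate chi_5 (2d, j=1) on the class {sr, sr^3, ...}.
Conjugacy classes: {e} of size 1, {r^4} of size 1, {r^1, r^7} of size 2, {r^2, r^6} of size 2, {r^3, r^5} of size 2, {s, sr^2, ...} of size 4, {sr, sr^3, ...} of size 4.
Character table:
  irrep \ class              {e} (size 1)  {r^4} (size 1)  {r^1, r^7} (size 2)  {r^2, r^6} (size 2)  {r^3, r^5} (size 2)  {s, sr^2, ...} (size 4)  {sr, sr^3, ...} (size 4)
  chi_1 (triv)               1             1               1                    1                    1                    1                        1                       
  chi_2 (sign: r->1, s->-1)  1             1               1                    1                    1                    -1                       -1                      
  chi_3 (r->-1, s->1)        1             1               -1                   1                    -1                   1                        -1                      
  chi_4 (r->-1, s->-1)       1             1               -1                   1                    -1                   -1                       1                       
  chi_5 (2d, j=1)            2             -2              sqrt(2)              0                    -sqrt(2)             0                        0                       
  chi_6 (2d, j=2)            2             2               0                    -2                   0                    0                        0                       
  chi_7 (2d, j=3)            2             -2              -sqrt(2)             0                    sqrt(2)              0                        0                       

Spot check: chi_5 (2d, j=1) on {sr, sr^3, ...} = 0.

Details: D_8 has order 2*8 = 16 with 7 conjugacy classes, hence 7 irreducibles. Sum of squared dims 1 + 1 + 1 + 1 + 4 + 4 + 4 = 16 = |G|. Linear characters come from the abelianisation; the 2-dimensional irreps have character r^k -> 2*cos(2*pi*j*k/8), reflections -> 0.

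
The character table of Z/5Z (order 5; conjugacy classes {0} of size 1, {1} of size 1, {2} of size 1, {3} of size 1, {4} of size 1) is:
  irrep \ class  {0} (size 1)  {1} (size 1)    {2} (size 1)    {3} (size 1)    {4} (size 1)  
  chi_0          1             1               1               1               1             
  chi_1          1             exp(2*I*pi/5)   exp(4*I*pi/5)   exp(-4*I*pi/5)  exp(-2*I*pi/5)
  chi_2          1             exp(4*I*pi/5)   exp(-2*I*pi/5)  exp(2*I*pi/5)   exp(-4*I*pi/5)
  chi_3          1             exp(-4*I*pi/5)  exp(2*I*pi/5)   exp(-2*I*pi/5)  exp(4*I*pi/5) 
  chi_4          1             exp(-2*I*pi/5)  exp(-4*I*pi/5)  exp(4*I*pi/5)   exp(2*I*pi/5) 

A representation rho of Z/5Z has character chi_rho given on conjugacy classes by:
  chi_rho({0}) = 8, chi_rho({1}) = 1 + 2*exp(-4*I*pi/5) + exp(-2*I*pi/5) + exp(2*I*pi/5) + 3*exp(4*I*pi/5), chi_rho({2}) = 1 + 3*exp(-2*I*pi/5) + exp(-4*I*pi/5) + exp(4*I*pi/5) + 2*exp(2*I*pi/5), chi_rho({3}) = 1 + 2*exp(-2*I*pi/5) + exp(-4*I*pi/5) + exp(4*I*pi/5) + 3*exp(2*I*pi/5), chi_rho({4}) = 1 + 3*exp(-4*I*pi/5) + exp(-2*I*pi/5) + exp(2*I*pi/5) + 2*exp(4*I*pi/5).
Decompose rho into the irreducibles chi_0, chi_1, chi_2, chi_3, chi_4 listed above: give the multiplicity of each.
Multiplicities: chi_0: 1, chi_1: 1, chi_2: 3, chi_3: 2, chi_4: 1.

Proof sketch: Use <chi_rho, chi> = (1/|G|) sum_C |C| * chi_rho(C) * conj(chi(C)) with |G| = 5 for each irreducible chi in the table:
  <chi_rho, chi_0> = (1/5)[1*(8)*conj(1) + 1*(1 + 2*exp(-4*I*pi/5) + exp(-2*I*pi/5) + exp(2*I*pi/5) + 3*exp(4*I*pi/5))*conj(1) + 1*(1 + 3*exp(-2*I*pi/5) + exp(-4*I*pi/5) + exp(4*I*pi/5) + 2*exp(2*I*pi/5))*conj(1) + 1*(1 + 2*exp(-2*I*pi/5) + exp(-4*I*pi/5) + exp(4*I*pi/5) + 3*exp(2*I*pi/5))*conj(1) + 1*(1 + 3*exp(-4*I*pi/5) + exp(-2*I*pi/5) + exp(2*I*pi/5) + 2*exp(4*I*pi/5))*conj(1)]
      = (1/5)[(8) + (1 + 2*exp(-4*I*pi/5) + exp(-2*I*pi/5) + exp(2*I*pi/5) + 3*exp(4*I*pi/5)) + (1 + 3*exp(-2*I*pi/5) + exp(-4*I*pi/5) + exp(4*I*pi/5) + 2*exp(2*I*pi/5)) + (1 + 2*exp(-2*I*pi/5) + exp(-4*I*pi/5) + exp(4*I*pi/5) + 3*exp(2*I*pi/5)) + (1 + 3*exp(-4*I*pi/5) + exp(-2*I*pi/5) + exp(2*I*pi/5) + 2*exp(4*I*pi/5))] = 5/5 = 1
  <chi_rho, chi_1> = (1/5)[1*(8)*conj(1) + 1*(1 + 2*exp(-4*I*pi/5) + exp(-2*I*pi/5) + exp(2*I*pi/5) + 3*exp(4*I*pi/5))*conj(exp(2*I*pi/5)) + 1*(1 + 3*exp(-2*I*pi/5) + exp(-4*I*pi/5) + exp(4*I*pi/5) + 2*exp(2*I*pi/5))*conj(exp(4*I*pi/5)) + 1*(1 + 2*exp(-2*I*pi/5) + exp(-4*I*pi/5) + exp(4*I*pi/5) + 3*exp(2*I*pi/5))*conj(exp(-4*I*pi/5)) + 1*(1 + 3*exp(-4*I*pi/5) + exp(-2*I*pi/5) + exp(2*I*pi/5) + 2*exp(4*I*pi/5))*conj(exp(-2*I*pi/5))]
      = (1/5)[(8) + (1 + exp(-2*I*pi/5) + exp(-4*I*pi/5) + 2*exp(4*I*pi/5) + 3*exp(2*I*pi/5)) + (1 + 2*exp(-2*I*pi/5) + exp(-4*I*pi/5) + exp(2*I*pi/5) + 3*exp(4*I*pi/5)) + (1 + 3*exp(-4*I*pi/5) + exp(-2*I*pi/5) + exp(4*I*pi/5) + 2*exp(2*I*pi/5)) + (1 + 3*exp(-2*I*pi/5) + 2*exp(-4*I*pi/5) + exp(4*I*pi/5) + exp(2*I*pi/5))] = 5/5 = 1
  <chi_rho, chi_2> = (1/5)[1*(8)*conj(1) + 1*(1 + 2*exp(-4*I*pi/5) + exp(-2*I*pi/5) + exp(2*I*pi/5) + 3*exp(4*I*pi/5))*conj(exp(4*I*pi/5)) + 1*(1 + 3*exp(-2*I*pi/5) + exp(-4*I*pi/5) + exp(4*I*pi/5) + 2*exp(2*I*pi/5))*conj(exp(-2*I*pi/5)) + 1*(1 + 2*exp(-2*I*pi/5) + exp(-4*I*pi/5) + exp(4*I*pi/5) + 3*exp(2*I*pi/5))*conj(exp(2*I*pi/5)) + 1*(1 + 3*exp(-4*I*pi/5) + exp(-2*I*pi/5) + exp(2*I*pi/5) + 2*exp(4*I*pi/5))*conj(exp(-4*I*pi/5))]
      = (1/5)[(8) + (3 + exp(-2*I*pi/5) + exp(-4*I*pi/5) + exp(4*I*pi/5) + 2*exp(2*I*pi/5)) + (3 + exp(-2*I*pi/5) + exp(-4*I*pi/5) + exp(2*I*pi/5) + 2*exp(4*I*pi/5)) + (3 + 2*exp(-4*I*pi/5) + exp(-2*I*pi/5) + exp(4*I*pi/5) + exp(2*I*pi/5)) + (3 + 2*exp(-2*I*pi/5) + exp(-4*I*pi/5) + exp(4*I*pi/5) + exp(2*I*pi/5))] = 15/5 = 3
  <chi_rho, chi_3> = (1/5)[1*(8)*conj(1) + 1*(1 + 2*exp(-4*I*pi/5) + exp(-2*I*pi/5) + exp(2*I*pi/5) + 3*exp(4*I*pi/5))*conj(exp(-4*I*pi/5)) + 1*(1 + 3*exp(-2*I*pi/5) + exp(-4*I*pi/5) + exp(4*I*pi/5) + 2*exp(2*I*pi/5))*conj(exp(2*I*pi/5)) + 1*(1 + 2*exp(-2*I*pi/5) + exp(-4*I*pi/5) + exp(4*I*pi/5) + 3*exp(2*I*pi/5))*conj(exp(-2*I*pi/5)) + 1*(1 + 3*exp(-4*I*pi/5) + exp(-2*I*pi/5) + exp(2*I*pi/5) + 2*exp(4*I*pi/5))*conj(exp(4*I*pi/5))]
      = (1/5)[(8) + (2 + 3*exp(-2*I*pi/5) + exp(-4*I*pi/5) + exp(4*I*pi/5) + exp(2*I*pi/5)) + (2 + 3*exp(-4*I*pi/5) + exp(-2*I*pi/5) + exp(4*I*pi/5) + exp(2*I*pi/5)) + (2 + exp(-2*I*pi/5) + exp(-4*I*pi/5) + exp(2*I*pi/5) + 3*exp(4*I*pi/5)) + (2 + exp(-2*I*pi/5) + exp(-4*I*pi/5) + exp(4*I*pi/5) + 3*exp(2*I*pi/5))] = 10/5 = 2
  <chi_rho, chi_4> = (1/5)[1*(8)*conj(1) + 1*(1 + 2*exp(-4*I*pi/5) + exp(-2*I*pi/5) + exp(2*I*pi/5) + 3*exp(4*I*pi/5))*conj(exp(-2*I*pi/5)) + 1*(1 + 3*exp(-2*I*pi/5) + exp(-4*I*pi/5) + exp(4*I*pi/5) + 2*exp(2*I*pi/5))*conj(exp(-4*I*pi/5)) + 1*(1 + 2*exp(-2*I*pi/5) + exp(-4*I*pi/5) + exp(4*I*pi/5) + 3*exp(2*I*pi/5))*conj(exp(4*I*pi/5)) + 1*(1 + 3*exp(-4*I*pi/5) + exp(-2*I*pi/5) + exp(2*I*pi/5) + 2*exp(4*I*pi/5))*conj(exp(2*I*pi/5))]
      = (1/5)[(8) + (1 + 2*exp(-2*I*pi/5) + 3*exp(-4*I*pi/5) + exp(4*I*pi/5) + exp(2*I*pi/5)) + (1 + 2*exp(-4*I*pi/5) + exp(-2*I*pi/5) + exp(4*I*pi/5) + 3*exp(2*I*pi/5)) + (1 + 3*exp(-2*I*pi/5) + exp(-4*I*pi/5) + exp(2*I*pi/5) + 2*exp(4*I*pi/5)) + (1 + exp(-2*I*pi/5) + exp(-4*I*pi/5) + 3*exp(4*I*pi/5) + 2*exp(2*I*pi/5))] = 5/5 = 1
(Exp terms are combined using exp(i*s)*conj(exp(i*t)) = exp(i*(s-t)), and sums of them are collapsed using the identity that for every m > 1 the m distinct m-th roots of unity sum to 0, e.g. 1 + exp(2*I*pi/3) + exp(-2*I*pi/3) = 0.)
Dimension check: dim(rho) = sum (mult * dim) = 1*1 + 1*1 + 3*1 + 2*1 + 1*1 = 8 = chi_rho(e) = 8.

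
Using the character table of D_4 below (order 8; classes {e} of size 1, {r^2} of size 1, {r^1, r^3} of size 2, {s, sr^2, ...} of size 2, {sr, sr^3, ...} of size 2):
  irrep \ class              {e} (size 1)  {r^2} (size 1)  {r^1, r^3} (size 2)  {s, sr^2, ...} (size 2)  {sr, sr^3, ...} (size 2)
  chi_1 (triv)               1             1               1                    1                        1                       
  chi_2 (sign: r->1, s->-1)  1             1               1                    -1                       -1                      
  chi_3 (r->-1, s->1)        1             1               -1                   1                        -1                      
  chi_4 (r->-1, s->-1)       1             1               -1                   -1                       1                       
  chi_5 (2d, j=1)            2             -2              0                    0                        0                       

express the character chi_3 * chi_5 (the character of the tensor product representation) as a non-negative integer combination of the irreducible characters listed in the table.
chi_3 tensor chi_5 = chi_5 (all other irreducibles have multiplicity 0).

Reasoning: The character of a tensor product is the pointwise product (chi_3 * chi_5)(C) = chi_3(C) * chi_5(C):
  {e}: (1)*(2), {r^2}: (1)*(-2), {r^1, r^3}: (-1)*(0), {s, sr^2, ...}: (1)*(0), {sr, sr^3, ...}: (-1)*(0)
so (chi_3 * chi_5) takes values
  {e} -> 2, {r^2} -> -2, {r^1, r^3} -> 0, {s, sr^2, ...} -> 0, {sr, sr^3, ...} -> 0.
Now take the inner product of this character with each irreducible chi from the table, <chi_3*chi_5, chi> = (1/8) sum_C |C| (chi_3*chi_5)(C) conj(chi(C)):
  <chi_3*chi_5, chi_1> = (1/8)[1*(2)*conj(1) + 1*(-2)*conj(1) + 2*(0)*conj(1) + 2*(0)*conj(1) + 2*(0)*conj(1)]
      = (1/8)[(2) + (-2) + (0) + (0) + (0)] = 0/8 = 0
  <chi_3*chi_5, chi_2> = (1/8)[1*(2)*conj(1) + 1*(-2)*conj(1) + 2*(0)*conj(1) + 2*(0)*conj(-1) + 2*(0)*conj(-1)]
      = (1/8)[(2) + (-2) + (0) + (0) + (0)] = 0/8 = 0
  <chi_3*chi_5, chi_3> = (1/8)[1*(2)*conj(1) + 1*(-2)*conj(1) + 2*(0)*conj(-1) + 2*(0)*conj(1) + 2*(0)*conj(-1)]
      = (1/8)[(2) + (-2) + (0) + (0) + (0)] = 0/8 = 0
  <chi_3*chi_5, chi_4> = (1/8)[1*(2)*conj(1) + 1*(-2)*conj(1) + 2*(0)*conj(-1) + 2*(0)*conj(-1) + 2*(0)*conj(1)]
      = (1/8)[(2) + (-2) + (0) + (0) + (0)] = 0/8 = 0
  <chi_3*chi_5, chi_5> = (1/8)[1*(2)*conj(2) + 1*(-2)*conj(-2) + 2*(0)*conj(0) + 2*(0)*conj(0) + 2*(0)*conj(0)]
      = (1/8)[(4) + (4) + (0) + (0) + (0)] = 8/8 = 1
Hence the multiplicities are chi_5: 1. Dimension check: dim(chi_3)*dim(chi_5) = 1*2 = 2 and sum (mult * dim) = 1*2 = 2.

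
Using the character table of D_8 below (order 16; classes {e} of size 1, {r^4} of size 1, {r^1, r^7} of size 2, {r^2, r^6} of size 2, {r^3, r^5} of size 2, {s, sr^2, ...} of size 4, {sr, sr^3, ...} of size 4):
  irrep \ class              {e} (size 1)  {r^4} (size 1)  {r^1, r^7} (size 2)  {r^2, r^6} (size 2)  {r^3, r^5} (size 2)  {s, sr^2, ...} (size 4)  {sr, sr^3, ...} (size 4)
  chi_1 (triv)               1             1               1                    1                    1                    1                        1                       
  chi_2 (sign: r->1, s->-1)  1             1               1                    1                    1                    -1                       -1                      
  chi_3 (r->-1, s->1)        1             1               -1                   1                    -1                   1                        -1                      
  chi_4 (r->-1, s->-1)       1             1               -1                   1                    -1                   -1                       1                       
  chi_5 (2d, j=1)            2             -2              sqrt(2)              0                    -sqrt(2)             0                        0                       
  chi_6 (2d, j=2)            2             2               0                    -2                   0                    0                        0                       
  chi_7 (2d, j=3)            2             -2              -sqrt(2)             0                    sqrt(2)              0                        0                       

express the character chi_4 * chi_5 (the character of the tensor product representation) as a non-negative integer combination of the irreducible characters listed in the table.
chi_4 tensor chi_5 = chi_7 (all other irreducibles have multiplicity 0).

Reasoning: The character of a tensor product is the pointwise product (chi_4 * chi_5)(C) = chi_4(C) * chi_5(C):
  {e}: (1)*(2), {r^4}: (1)*(-2), {r^1, r^7}: (-1)*(sqrt(2)), {r^2, r^6}: (1)*(0), {r^3, r^5}: (-1)*(-sqrt(2)), {s, sr^2, ...}: (-1)*(0), {sr, sr^3, ...}: (1)*(0)
so (chi_4 * chi_5) takes values
  {e} -> 2, {r^4} -> -2, {r^1, r^7} -> -sqrt(2), {r^2, r^6} -> 0, {r^3, r^5} -> sqrt(2), {s, sr^2, ...} -> 0, {sr, sr^3, ...} -> 0.
Now take the inner product of this character with each irreducible chi from the table, <chi_4*chi_5, chi> = (1/16) sum_C |C| (chi_4*chi_5)(C) conj(chi(C)):
  <chi_4*chi_5, chi_1> = (1/16)[1*(2)*conj(1) + 1*(-2)*conj(1) + 2*(-sqrt(2))*conj(1) + 2*(0)*conj(1) + 2*(sqrt(2))*conj(1) + 4*(0)*conj(1) + 4*(0)*conj(1)]
      = (1/16)[(2) + (-2) + (-2*sqrt(2)) + (0) + (2*sqrt(2)) + (0) + (0)] = 0/16 = 0
  <chi_4*chi_5, chi_2> = (1/16)[1*(2)*conj(1) + 1*(-2)*conj(1) + 2*(-sqrt(2))*conj(1) + 2*(0)*conj(1) + 2*(sqrt(2))*conj(1) + 4*(0)*conj(-1) + 4*(0)*conj(-1)]
      = (1/16)[(2) + (-2) + (-2*sqrt(2)) + (0) + (2*sqrt(2)) + (0) + (0)] = 0/16 = 0
  <chi_4*chi_5, chi_3> = (1/16)[1*(2)*conj(1) + 1*(-2)*conj(1) + 2*(-sqrt(2))*conj(-1) + 2*(0)*conj(1) + 2*(sqrt(2))*conj(-1) + 4*(0)*conj(1) + 4*(0)*conj(-1)]
      = (1/16)[(2) + (-2) + (2*sqrt(2)) + (0) + (-2*sqrt(2)) + (0) + (0)] = 0/16 = 0
  <chi_4*chi_5, chi_4> = (1/16)[1*(2)*conj(1) + 1*(-2)*conj(1) + 2*(-sqrt(2))*conj(-1) + 2*(0)*conj(1) + 2*(sqrt(2))*conj(-1) + 4*(0)*conj(-1) + 4*(0)*conj(1)]
      = (1/16)[(2) + (-2) + (2*sqrt(2)) + (0) + (-2*sqrt(2)) + (0) + (0)] = 0/16 = 0
  <chi_4*chi_5, chi_5> = (1/16)[1*(2)*conj(2) + 1*(-2)*conj(-2) + 2*(-sqrt(2))*conj(sqrt(2)) + 2*(0)*conj(0) + 2*(sqrt(2))*conj(-sqrt(2)) + 4*(0)*conj(0) + 4*(0)*conj(0)]
      = (1/16)[(4) + (4) + (-4) + (0) + (-4) + (0) + (0)] = 0/16 = 0
  <chi_4*chi_5, chi_6> = (1/16)[1*(2)*conj(2) + 1*(-2)*conj(2) + 2*(-sqrt(2))*conj(0) + 2*(0)*conj(-2) + 2*(sqrt(2))*conj(0) + 4*(0)*conj(0) + 4*(0)*conj(0)]
      = (1/16)[(4) + (-4) + (0) + (0) + (0) + (0) + (0)] = 0/16 = 0
  <chi_4*chi_5, chi_7> = (1/16)[1*(2)*conj(2) + 1*(-2)*conj(-2) + 2*(-sqrt(2))*conj(-sqrt(2)) + 2*(0)*conj(0) + 2*(sqrt(2))*conj(sqrt(2)) + 4*(0)*conj(0) + 4*(0)*conj(0)]
      = (1/16)[(4) + (4) + (4) + (0) + (4) + (0) + (0)] = 16/16 = 1
Hence the multiplicities are chi_7: 1. Dimension check: dim(chi_4)*dim(chi_5) = 1*2 = 2 and sum (mult * dim) = 1*2 = 2.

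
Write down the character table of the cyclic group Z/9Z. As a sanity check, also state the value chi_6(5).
Character table of Z/9Z (irreps indexed chi_0,...,chi_8 with chi_k(m) = zeta_9^(k*m), zeta_9 = exp(2*pi*i/9)):
  irrep \ class  {0} (size 1)  {1} (size 1)    {2} (size 1)    {3} (size 1)    {4} (size 1)    {5} (size 1)    {6} (size 1)    {7} (size 1)    {8} (size 1)  
  chi_0          1             1               1               1               1               1               1               1               1             
  chi_1          1             exp(2*I*pi/9)   exp(4*I*pi/9)   exp(2*I*pi/3)   exp(8*I*pi/9)   exp(-8*I*pi/9)  exp(-2*I*pi/3)  exp(-4*I*pi/9)  exp(-2*I*pi/9)
  chi_2          1             exp(4*I*pi/9)   exp(8*I*pi/9)   exp(-2*I*pi/3)  exp(-2*I*pi/9)  exp(2*I*pi/9)   exp(2*I*pi/3)   exp(-8*I*pi/9)  exp(-4*I*pi/9)
  chi_3          1             exp(2*I*pi/3)   exp(-2*I*pi/3)  1               exp(2*I*pi/3)   exp(-2*I*pi/3)  1               exp(2*I*pi/3)   exp(-2*I*pi/3)
  chi_4          1             exp(8*I*pi/9)   exp(-2*I*pi/9)  exp(2*I*pi/3)   exp(-4*I*pi/9)  exp(4*I*pi/9)   exp(-2*I*pi/3)  exp(2*I*pi/9)   exp(-8*I*pi/9)
  chi_5          1             exp(-8*I*pi/9)  exp(2*I*pi/9)   exp(-2*I*pi/3)  exp(4*I*pi/9)   exp(-4*I*pi/9)  exp(2*I*pi/3)   exp(-2*I*pi/9)  exp(8*I*pi/9) 
  chi_6          1             exp(-2*I*pi/3)  exp(2*I*pi/3)   1               exp(-2*I*pi/3)  exp(2*I*pi/3)   1               exp(-2*I*pi/3)  exp(2*I*pi/3) 
  chi_7          1             exp(-4*I*pi/9)  exp(-8*I*pi/9)  exp(2*I*pi/3)   exp(2*I*pi/9)   exp(-2*I*pi/9)  exp(-2*I*pi/3)  exp(8*I*pi/9)   exp(4*I*pi/9) 
  chi_8          1             exp(-2*I*pi/9)  exp(-4*I*pi/9)  exp(-2*I*pi/3)  exp(-8*I*pi/9)  exp(8*I*pi/9)   exp(2*I*pi/3)   exp(4*I*pi/9)   exp(2*I*pi/9) 

Spot check: chi_6(5) = zeta_9^(6*5) = zeta_9^30 = exp(2*I*pi/3).

Justification: Z/9Z is abelian, so all 9 irreducible complex representations are 1-dimensional. They are given by chi_k(m) = zeta_9^(k*m) for k = 0,...,8. Row orthogonality: sum_m chi_k(m) conj(chi_l(m)) = 9 * [k = l].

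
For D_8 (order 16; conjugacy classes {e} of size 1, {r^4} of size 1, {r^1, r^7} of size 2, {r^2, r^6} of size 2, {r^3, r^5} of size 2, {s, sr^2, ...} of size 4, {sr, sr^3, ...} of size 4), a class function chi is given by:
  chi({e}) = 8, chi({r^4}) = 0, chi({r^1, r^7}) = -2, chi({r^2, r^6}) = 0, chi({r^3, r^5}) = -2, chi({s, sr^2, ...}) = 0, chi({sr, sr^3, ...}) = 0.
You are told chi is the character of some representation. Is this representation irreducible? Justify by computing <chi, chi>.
Not irreducible (reducible): <chi, chi> = 5 > 1.

Derivation: <chi, chi> = (1/|G|) sum_C |C| * |chi(C)|^2 = (1/16)[1*|8|^2 + 1*|0|^2 + 2*|-2|^2 + 2*|0|^2 + 2*|-2|^2 + 4*|0|^2 + 4*|0|^2]
  = (1/16)[(64) + (0) + (8) + (0) + (8) + (0) + (0)] = 80/16 = 5.
A character is irreducible iff <chi, chi> = 1, so this representation is reducible.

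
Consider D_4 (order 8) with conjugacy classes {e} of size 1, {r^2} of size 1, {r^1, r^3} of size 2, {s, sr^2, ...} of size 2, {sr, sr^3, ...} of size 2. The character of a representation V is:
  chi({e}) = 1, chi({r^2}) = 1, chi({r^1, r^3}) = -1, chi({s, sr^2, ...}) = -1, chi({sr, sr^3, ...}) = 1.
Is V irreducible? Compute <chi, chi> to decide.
Irreducible: <chi, chi> = 1.

Proof sketch: <chi, chi> = (1/|G|) sum_C |C| * |chi(C)|^2 = (1/8)[1*|1|^2 + 1*|1|^2 + 2*|-1|^2 + 2*|-1|^2 + 2*|1|^2]
  = (1/8)[(1) + (1) + (2) + (2) + (2)] = 8/8 = 1.
A character is irreducible iff <chi, chi> = 1, so this representation is irreducible.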